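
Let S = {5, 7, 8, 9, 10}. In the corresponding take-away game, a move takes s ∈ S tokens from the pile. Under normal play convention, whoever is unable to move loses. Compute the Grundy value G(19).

n :  0  1  2  3  4  5  6  7  8  9 10 11 12 13 14 15 16 17 18 19
G :  0  0  0  0  0  1  1  1  1  1  2  2  2  2  2  0  0  0  0  0

0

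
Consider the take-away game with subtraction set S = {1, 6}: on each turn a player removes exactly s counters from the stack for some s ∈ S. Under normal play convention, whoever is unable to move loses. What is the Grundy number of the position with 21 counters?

G(0) = 0
G(1) = mex{0} = 1
G(2) = mex{1} = 0
G(3) = mex{0} = 1
G(4) = mex{1} = 0
G(5) = mex{0} = 1
G(6) = mex{1,0} = 2
G(7) = mex{2,1} = 0
G(8) = mex{0,0} = 1
G(9) = mex{1,1} = 0
G(10) = mex{0,0} = 1
G(11) = mex{1,1} = 0
G(12) = mex{0,2} = 1
G(13) = mex{1,0} = 2
G(14) = mex{2,1} = 0
G(15) = mex{0,0} = 1
G(16) = mex{1,1} = 0
G(17) = mex{0,0} = 1
G(18) = mex{1,1} = 0
G(19) = mex{0,2} = 1
G(20) = mex{1,0} = 2
G(21) = mex{2,1} = 0

0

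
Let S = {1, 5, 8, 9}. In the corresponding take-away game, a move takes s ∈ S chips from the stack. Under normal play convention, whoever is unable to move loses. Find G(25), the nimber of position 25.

3

G(0) = 0
G(1) = mex{0} = 1
G(2) = mex{1} = 0
G(3) = mex{0} = 1
G(4) = mex{1} = 0
G(5) = mex{0,0} = 1
G(6) = mex{1,1} = 0
G(7) = mex{0,0} = 1
G(8) = mex{1,1,0} = 2
G(9) = mex{2,0,1,0} = 3
G(10) = mex{3,1,0,1} = 2
G(11) = mex{2,0,1,0} = 3
G(12) = mex{3,1,0,1} = 2
G(13) = mex{2,2,1,0} = 3
G(14) = mex{3,3,0,1} = 2
G(15) = mex{2,2,1,0} = 3
G(16) = mex{3,3,2,1} = 0
G(17) = mex{0,2,3,2} = 1
G(18) = mex{1,3,2,3} = 0
G(19) = mex{0,2,3,2} = 1
G(20) = mex{1,3,2,3} = 0
G(21) = mex{0,0,3,2} = 1
G(22) = mex{1,1,2,3} = 0
G(23) = mex{0,0,3,2} = 1
G(24) = mex{1,1,0,3} = 2
G(25) = mex{2,0,1,0} = 3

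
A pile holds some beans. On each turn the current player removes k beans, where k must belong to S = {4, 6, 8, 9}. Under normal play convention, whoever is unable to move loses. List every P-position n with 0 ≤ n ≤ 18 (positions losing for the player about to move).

0, 1, 2, 3, 13, 14, 15, 16

n :  0  1  2  3  4  5  6  7  8  9 10 11 12 13 14 15 16 17 18
G :  0  0  0  0  1  1  1  1  2  2  2  2  3  0  0  0  0  1  1
P-positions are exactly the n with G(n) = 0.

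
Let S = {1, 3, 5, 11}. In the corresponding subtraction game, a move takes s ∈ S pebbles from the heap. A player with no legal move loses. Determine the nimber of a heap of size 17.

G(0) = 0
G(1) = mex{0} = 1
G(2) = mex{1} = 0
G(3) = mex{0,0} = 1
G(4) = mex{1,1} = 0
G(5) = mex{0,0,0} = 1
G(6) = mex{1,1,1} = 0
G(7) = mex{0,0,0} = 1
G(8) = mex{1,1,1} = 0
G(9) = mex{0,0,0} = 1
G(10) = mex{1,1,1} = 0
G(11) = mex{0,0,0,0} = 1
G(12) = mex{1,1,1,1} = 0
G(13) = mex{0,0,0,0} = 1
G(14) = mex{1,1,1,1} = 0
G(15) = mex{0,0,0,0} = 1
G(16) = mex{1,1,1,1} = 0
G(17) = mex{0,0,0,0} = 1

1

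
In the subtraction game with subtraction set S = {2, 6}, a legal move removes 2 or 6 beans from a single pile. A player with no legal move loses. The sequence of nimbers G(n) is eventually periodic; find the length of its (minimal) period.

n :  0  1  2  3  4  5  6  7  8  9 10 11 12 13 14
G :  0  0  1  1  0  0  1  1  0  0  1  1  0  0  1
G(n+4) = G(n) holds for n = 0,…,5 (a full window of length max(S) = 6), so the sequence is purely periodic with period 4.

4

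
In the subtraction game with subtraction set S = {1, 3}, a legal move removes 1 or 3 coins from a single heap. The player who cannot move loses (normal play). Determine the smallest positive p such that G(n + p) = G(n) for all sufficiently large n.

n :  0  1  2  3  4  5  6  7  8  9 10 11 12 13 14
G :  0  1  0  1  0  1  0  1  0  1  0  1  0  1  0
G(n+2) = G(n) holds for n = 0,…,2 (a full window of length max(S) = 3), so the sequence is purely periodic with period 2.

2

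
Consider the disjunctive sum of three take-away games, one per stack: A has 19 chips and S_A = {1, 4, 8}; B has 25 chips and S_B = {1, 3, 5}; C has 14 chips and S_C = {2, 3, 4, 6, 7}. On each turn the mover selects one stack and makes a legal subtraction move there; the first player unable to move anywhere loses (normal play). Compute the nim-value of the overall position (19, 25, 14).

Stack A, S = {1, 4, 8}:
n :  0  1  2  3  4  5  6  7  8  9 10 11 12 13 14 15 16 17 18 19
G :  0  1  0  1  2  0  1  0  1  2  3  2  0  1  0  1  2  0  1  0
G_A(19) = 0.
Stack B, S = {1, 3, 5}:
n :  0  1  2  3  4  5  6  7  8  9 10 11 12 13 14 15 16 17 18 19 20 21 22 23 24 25
G :  0  1  0  1  0  1  0  1  0  1  0  1  0  1  0  1  0  1  0  1  0  1  0  1  0  1
G_B(25) = 1.
Stack C, S = {2, 3, 4, 6, 7}:
G(0) = 0
G(1) = mex{} = 0
G(2) = mex{0} = 1
G(3) = mex{0,0} = 1
G(4) = mex{1,0,0} = 2
G(5) = mex{1,1,0} = 2
G(6) = mex{2,1,1,0} = 3
G(7) = mex{2,2,1,0,0} = 3
G(8) = mex{3,2,2,1,0} = 4
G(9) = mex{3,3,2,1,1} = 0
G(10) = mex{4,3,3,2,1} = 0
G(11) = mex{0,4,3,2,2} = 1
G(12) = mex{0,0,4,3,2} = 1
G(13) = mex{1,0,0,3,3} = 2
G(14) = mex{1,1,0,4,3} = 2
G_C(14) = 2.
Combined Grundy value = 0 ⊕ 1 ⊕ 2 = 3.

3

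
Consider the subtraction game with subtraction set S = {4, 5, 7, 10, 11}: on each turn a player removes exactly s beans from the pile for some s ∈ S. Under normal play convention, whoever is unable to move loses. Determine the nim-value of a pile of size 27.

3

G(0) = 0
G(1) = mex{} = 0
G(2) = mex{} = 0
G(3) = mex{} = 0
G(4) = mex{0} = 1
G(5) = mex{0,0} = 1
G(6) = mex{0,0} = 1
G(7) = mex{0,0,0} = 1
G(8) = mex{1,0,0} = 2
G(9) = mex{1,1,0} = 2
G(10) = mex{1,1,0,0} = 2
G(11) = mex{1,1,1,0,0} = 2
G(12) = mex{2,1,1,0,0} = 3
G(13) = mex{2,2,1,0,0} = 3
G(14) = mex{2,2,1,1,0} = 3
G(15) = mex{2,2,2,1,1} = 0
G(16) = mex{3,2,2,1,1} = 0
G(17) = mex{3,3,2,1,1} = 0
G(18) = mex{3,3,2,2,1} = 0
G(19) = mex{0,3,3,2,2} = 1
G(20) = mex{0,0,3,2,2} = 1
G(21) = mex{0,0,3,2,2} = 1
G(22) = mex{0,0,0,3,2} = 1
G(23) = mex{1,0,0,3,3} = 2
G(24) = mex{1,1,0,3,3} = 2
G(25) = mex{1,1,0,0,3} = 2
G(26) = mex{1,1,1,0,0} = 2
G(27) = mex{2,1,1,0,0} = 3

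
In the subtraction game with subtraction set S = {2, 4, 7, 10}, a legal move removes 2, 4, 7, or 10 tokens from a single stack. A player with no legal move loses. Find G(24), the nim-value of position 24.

G(0) = 0
G(1) = mex{} = 0
G(2) = mex{0} = 1
G(3) = mex{0} = 1
G(4) = mex{1,0} = 2
G(5) = mex{1,0} = 2
G(6) = mex{2,1} = 0
G(7) = mex{2,1,0} = 3
G(8) = mex{0,2,0} = 1
G(9) = mex{3,2,1} = 0
G(10) = mex{1,0,1,0} = 2
G(11) = mex{0,3,2,0} = 1
G(12) = mex{2,1,2,1} = 0
G(13) = mex{1,0,0,1} = 2
G(14) = mex{0,2,3,2} = 1
G(15) = mex{2,1,1,2} = 0
G(16) = mex{1,0,0,0} = 2
G(17) = mex{0,2,2,3} = 1
G(18) = mex{2,1,1,1} = 0
G(19) = mex{1,0,0,0} = 2
G(20) = mex{0,2,2,2} = 1
G(21) = mex{2,1,1,1} = 0
G(22) = mex{1,0,0,0} = 2
G(23) = mex{0,2,2,2} = 1
G(24) = mex{2,1,1,1} = 0

0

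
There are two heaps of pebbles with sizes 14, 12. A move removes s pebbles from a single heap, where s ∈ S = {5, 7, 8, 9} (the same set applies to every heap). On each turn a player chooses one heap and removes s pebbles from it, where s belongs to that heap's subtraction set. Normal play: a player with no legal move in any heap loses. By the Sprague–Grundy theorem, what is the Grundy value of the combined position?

All heaps use S = {5, 7, 8, 9}:
G(0) = 0
G(1) = mex{} = 0
G(2) = mex{} = 0
G(3) = mex{} = 0
G(4) = mex{} = 0
G(5) = mex{0} = 1
G(6) = mex{0} = 1
G(7) = mex{0,0} = 1
G(8) = mex{0,0,0} = 1
G(9) = mex{0,0,0,0} = 1
G(10) = mex{1,0,0,0} = 2
G(11) = mex{1,0,0,0} = 2
G(12) = mex{1,1,0,0} = 2
G(13) = mex{1,1,1,0} = 2
G(14) = mex{1,1,1,1} = 0
Heap A: G(14) = 0.
Heap B: G(12) = 2.
Combined Grundy value = 0 ⊕ 2 = 2.

2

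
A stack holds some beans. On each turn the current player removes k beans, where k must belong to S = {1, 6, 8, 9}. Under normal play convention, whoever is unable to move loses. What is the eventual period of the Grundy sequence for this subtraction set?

17

n :  0  1  2  3  4  5  6  7  8  9 10 11 12 13 14 15 16 17 18 19 20 21 22 23 24 25 26 27 28 29 30 31 32 33 34 35
G :  0  1  0  1  0  1  2  0  1  2  3  2  3  2  0  1  2  0  1  0  1  0  1  2  0  1  2  3  2  3  2  0  1  2  0  1
G(n+17) = G(n) holds for n = 0,…,8 (a full window of length max(S) = 9), so the sequence is purely periodic with period 17.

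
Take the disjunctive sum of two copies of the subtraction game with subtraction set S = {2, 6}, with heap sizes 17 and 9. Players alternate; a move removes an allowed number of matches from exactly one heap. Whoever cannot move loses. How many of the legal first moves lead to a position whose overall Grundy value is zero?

0

All heaps use S = {2, 6}:
n :  0  1  2  3  4  5  6  7  8  9 10 11 12 13 14 15 16 17
G :  0  0  1  1  0  0  1  1  0  0  1  1  0  0  1  1  0  0
Heap A: G(17) = 0.
Heap B: G(9) = 0.
Combined Grundy value = 0 ⊕ 0 = 0.
A winning move leaves total XOR = 0, i.e. changes one component's Grundy value g to g ⊕ X where X is the current total.
Heap A: target g' = 0⊕0 = 0, but every legal move changes the Grundy value (mex property), so 0 moves.
Heap B: target g' = 0⊕0 = 0, but every legal move changes the Grundy value (mex property), so 0 moves.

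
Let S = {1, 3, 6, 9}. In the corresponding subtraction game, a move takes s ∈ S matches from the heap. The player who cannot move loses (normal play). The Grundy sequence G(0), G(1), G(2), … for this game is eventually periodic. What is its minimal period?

G(0) = 0
G(1) = mex{0} = 1
G(2) = mex{1} = 0
G(3) = mex{0,0} = 1
G(4) = mex{1,1} = 0
G(5) = mex{0,0} = 1
G(6) = mex{1,1,0} = 2
G(7) = mex{2,0,1} = 3
G(8) = mex{3,1,0} = 2
G(9) = mex{2,2,1,0} = 3
G(10) = mex{3,3,0,1} = 2
G(11) = mex{2,2,1,0} = 3
G(12) = mex{3,3,2,1} = 0
G(13) = mex{0,2,3,0} = 1
G(14) = mex{1,3,2,1} = 0
G(15) = mex{0,0,3,2} = 1
G(16) = mex{1,1,2,3} = 0
G(17) = mex{0,0,3,2} = 1
G(18) = mex{1,1,0,3} = 2
G(19) = mex{2,0,1,2} = 3
G(20) = mex{3,1,0,3} = 2
G(21) = mex{2,2,1,0} = 3
G(22) = mex{3,3,0,1} = 2
G(23) = mex{2,2,1,0} = 3
G(24) = mex{3,3,2,1} = 0
G(25) = mex{0,2,3,0} = 1
G(n+12) = G(n) holds for n = 0,…,8 (a full window of length max(S) = 9), so the sequence is purely periodic with period 12.

12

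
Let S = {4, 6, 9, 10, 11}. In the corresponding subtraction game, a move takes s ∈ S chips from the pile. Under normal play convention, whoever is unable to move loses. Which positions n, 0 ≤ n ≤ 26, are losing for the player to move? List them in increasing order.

n :  0  1  2  3  4  5  6  7  8  9 10 11 12 13 14 15 16 17 18 19 20 21 22 23 24 25 26
G :  0  0  0  0  1  1  1  1  2  2  2  2  3  3  3  0  0  0  0  1  1  1  1  2  2  2  2
P-positions are exactly the n with G(n) = 0.

0, 1, 2, 3, 15, 16, 17, 18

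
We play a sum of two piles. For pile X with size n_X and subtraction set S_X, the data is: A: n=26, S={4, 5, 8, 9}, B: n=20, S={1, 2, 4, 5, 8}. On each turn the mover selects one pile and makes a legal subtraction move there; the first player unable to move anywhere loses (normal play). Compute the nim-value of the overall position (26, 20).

Pile A, S = {4, 5, 8, 9}:
n :  0  1  2  3  4  5  6  7  8  9 10 11 12 13 14 15 16 17 18 19 20 21 22 23 24 25 26
G :  0  0  0  0  1  1  1  1  2  2  2  2  3  0  0  0  0  1  1  1  1  2  2  2  2  3  0
G_A(26) = 0.
Pile B, S = {1, 2, 4, 5, 8}:
G(0) = 0
G(1) = mex{0} = 1
G(2) = mex{1,0} = 2
G(3) = mex{2,1} = 0
G(4) = mex{0,2,0} = 1
G(5) = mex{1,0,1,0} = 2
G(6) = mex{2,1,2,1} = 0
G(7) = mex{0,2,0,2} = 1
G(8) = mex{1,0,1,0,0} = 2
G(9) = mex{2,1,2,1,1} = 0
G(10) = mex{0,2,0,2,2} = 1
G(11) = mex{1,0,1,0,0} = 2
G(12) = mex{2,1,2,1,1} = 0
G(13) = mex{0,2,0,2,2} = 1
G(14) = mex{1,0,1,0,0} = 2
G(15) = mex{2,1,2,1,1} = 0
G(16) = mex{0,2,0,2,2} = 1
G(17) = mex{1,0,1,0,0} = 2
G(18) = mex{2,1,2,1,1} = 0
G(19) = mex{0,2,0,2,2} = 1
G(20) = mex{1,0,1,0,0} = 2
G_B(20) = 2.
Combined Grundy value = 0 ⊕ 2 = 2.

2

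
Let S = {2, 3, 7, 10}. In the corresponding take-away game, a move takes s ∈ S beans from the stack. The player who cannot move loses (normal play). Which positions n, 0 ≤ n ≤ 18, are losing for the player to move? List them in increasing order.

0, 1, 5, 6, 14, 18

G(0) = 0
G(1) = mex{} = 0
G(2) = mex{0} = 1
G(3) = mex{0,0} = 1
G(4) = mex{1,0} = 2
G(5) = mex{1,1} = 0
G(6) = mex{2,1} = 0
G(7) = mex{0,2,0} = 1
G(8) = mex{0,0,0} = 1
G(9) = mex{1,0,1} = 2
G(10) = mex{1,1,1,0} = 2
G(11) = mex{2,1,2,0} = 3
G(12) = mex{2,2,0,1} = 3
G(13) = mex{3,2,0,1} = 4
G(14) = mex{3,3,1,2} = 0
G(15) = mex{4,3,1,0} = 2
G(16) = mex{0,4,2,0} = 1
G(17) = mex{2,0,2,1} = 3
G(18) = mex{1,2,3,1} = 0
P-positions are exactly the n with G(n) = 0.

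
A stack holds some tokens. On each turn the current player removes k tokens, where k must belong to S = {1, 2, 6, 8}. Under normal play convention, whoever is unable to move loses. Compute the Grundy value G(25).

G(0) = 0
G(1) = mex{0} = 1
G(2) = mex{1,0} = 2
G(3) = mex{2,1} = 0
G(4) = mex{0,2} = 1
G(5) = mex{1,0} = 2
G(6) = mex{2,1,0} = 3
G(7) = mex{3,2,1} = 0
G(8) = mex{0,3,2,0} = 1
G(9) = mex{1,0,0,1} = 2
G(10) = mex{2,1,1,2} = 0
G(11) = mex{0,2,2,0} = 1
G(12) = mex{1,0,3,1} = 2
G(13) = mex{2,1,0,2} = 3
G(14) = mex{3,2,1,3} = 0
G(15) = mex{0,3,2,0} = 1
G(16) = mex{1,0,0,1} = 2
G(17) = mex{2,1,1,2} = 0
G(18) = mex{0,2,2,0} = 1
G(19) = mex{1,0,3,1} = 2
G(20) = mex{2,1,0,2} = 3
G(21) = mex{3,2,1,3} = 0
G(22) = mex{0,3,2,0} = 1
G(23) = mex{1,0,0,1} = 2
G(24) = mex{2,1,1,2} = 0
G(25) = mex{0,2,2,0} = 1

1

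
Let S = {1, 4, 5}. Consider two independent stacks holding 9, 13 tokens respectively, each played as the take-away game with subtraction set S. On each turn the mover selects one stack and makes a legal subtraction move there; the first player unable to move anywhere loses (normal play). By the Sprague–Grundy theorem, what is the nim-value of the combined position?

All stacks use S = {1, 4, 5}:
G(0) = 0
G(1) = mex{0} = 1
G(2) = mex{1} = 0
G(3) = mex{0} = 1
G(4) = mex{1,0} = 2
G(5) = mex{2,1,0} = 3
G(6) = mex{3,0,1} = 2
G(7) = mex{2,1,0} = 3
G(8) = mex{3,2,1} = 0
G(9) = mex{0,3,2} = 1
G(10) = mex{1,2,3} = 0
G(11) = mex{0,3,2} = 1
G(12) = mex{1,0,3} = 2
G(13) = mex{2,1,0} = 3
Stack A: G(9) = 1.
Stack B: G(13) = 3.
Combined Grundy value = 1 ⊕ 3 = 2.

2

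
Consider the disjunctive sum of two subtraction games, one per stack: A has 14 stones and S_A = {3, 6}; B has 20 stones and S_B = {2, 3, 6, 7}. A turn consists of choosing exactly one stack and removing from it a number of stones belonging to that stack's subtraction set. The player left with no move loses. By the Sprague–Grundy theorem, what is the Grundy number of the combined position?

0

Stack A, S = {3, 6}:
n :  0  1  2  3  4  5  6  7  8  9 10 11 12 13 14
G :  0  0  0  1  1  1  2  2  2  0  0  0  1  1  1
G_A(14) = 1.
Stack B, S = {2, 3, 6, 7}:
n :  0  1  2  3  4  5  6  7  8  9 10 11 12 13 14 15 16 17 18 19 20
G :  0  0  1  1  2  0  3  1  2  0  0  1  1  2  0  3  1  2  0  0  1
G_B(20) = 1.
Combined Grundy value = 1 ⊕ 1 = 0.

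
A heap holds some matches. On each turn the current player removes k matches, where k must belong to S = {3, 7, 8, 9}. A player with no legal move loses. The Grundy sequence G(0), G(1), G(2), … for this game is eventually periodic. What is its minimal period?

n :  0  1  2  3  4  5  6  7  8  9 10 11 12 13 14 15 16 17 18 19 20 21 22 23 24 25 26 27 28 29 30 31 32 33
G :  0  0  0  1  1  1  0  2  2  1  3  3  0  2  4  1  0  0  0  1  1  1  0  2  2  1  3  3  0  2  4  1  0  0
G(n+16) = G(n) holds for n = 0,…,8 (a full window of length max(S) = 9), so the sequence is purely periodic with period 16.

16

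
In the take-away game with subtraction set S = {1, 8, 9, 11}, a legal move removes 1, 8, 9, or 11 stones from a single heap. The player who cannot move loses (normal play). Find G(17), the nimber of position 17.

1

G(0) = 0
G(1) = mex{0} = 1
G(2) = mex{1} = 0
G(3) = mex{0} = 1
G(4) = mex{1} = 0
G(5) = mex{0} = 1
G(6) = mex{1} = 0
G(7) = mex{0} = 1
G(8) = mex{1,0} = 2
G(9) = mex{2,1,0} = 3
G(10) = mex{3,0,1} = 2
G(11) = mex{2,1,0,0} = 3
G(12) = mex{3,0,1,1} = 2
G(13) = mex{2,1,0,0} = 3
G(14) = mex{3,0,1,1} = 2
G(15) = mex{2,1,0,0} = 3
G(16) = mex{3,2,1,1} = 0
G(17) = mex{0,3,2,0} = 1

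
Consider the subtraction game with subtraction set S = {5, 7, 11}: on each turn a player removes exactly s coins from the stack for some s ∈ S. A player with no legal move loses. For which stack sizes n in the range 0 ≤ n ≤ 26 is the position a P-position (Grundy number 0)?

0, 1, 2, 3, 4, 16, 17, 18, 19, 20

G(0) = 0
G(1) = mex{} = 0
G(2) = mex{} = 0
G(3) = mex{} = 0
G(4) = mex{} = 0
G(5) = mex{0} = 1
G(6) = mex{0} = 1
G(7) = mex{0,0} = 1
G(8) = mex{0,0} = 1
G(9) = mex{0,0} = 1
G(10) = mex{1,0} = 2
G(11) = mex{1,0,0} = 2
G(12) = mex{1,1,0} = 2
G(13) = mex{1,1,0} = 2
G(14) = mex{1,1,0} = 2
G(15) = mex{2,1,0} = 3
G(16) = mex{2,1,1} = 0
G(17) = mex{2,2,1} = 0
G(18) = mex{2,2,1} = 0
G(19) = mex{2,2,1} = 0
G(20) = mex{3,2,1} = 0
G(21) = mex{0,2,2} = 1
G(22) = mex{0,3,2} = 1
G(23) = mex{0,0,2} = 1
G(24) = mex{0,0,2} = 1
G(25) = mex{0,0,2} = 1
G(26) = mex{1,0,3} = 2
P-positions are exactly the n with G(n) = 0.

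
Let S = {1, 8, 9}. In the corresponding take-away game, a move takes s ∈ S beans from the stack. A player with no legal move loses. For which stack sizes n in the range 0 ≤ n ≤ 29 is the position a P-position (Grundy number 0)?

0, 2, 4, 6, 16, 18, 20, 22

G(0) = 0
G(1) = mex{0} = 1
G(2) = mex{1} = 0
G(3) = mex{0} = 1
G(4) = mex{1} = 0
G(5) = mex{0} = 1
G(6) = mex{1} = 0
G(7) = mex{0} = 1
G(8) = mex{1,0} = 2
G(9) = mex{2,1,0} = 3
G(10) = mex{3,0,1} = 2
G(11) = mex{2,1,0} = 3
G(12) = mex{3,0,1} = 2
G(13) = mex{2,1,0} = 3
G(14) = mex{3,0,1} = 2
G(15) = mex{2,1,0} = 3
G(16) = mex{3,2,1} = 0
G(17) = mex{0,3,2} = 1
G(18) = mex{1,2,3} = 0
G(19) = mex{0,3,2} = 1
G(20) = mex{1,2,3} = 0
G(21) = mex{0,3,2} = 1
G(22) = mex{1,2,3} = 0
G(23) = mex{0,3,2} = 1
G(24) = mex{1,0,3} = 2
G(25) = mex{2,1,0} = 3
G(26) = mex{3,0,1} = 2
G(27) = mex{2,1,0} = 3
G(28) = mex{3,0,1} = 2
G(29) = mex{2,1,0} = 3
P-positions are exactly the n with G(n) = 0.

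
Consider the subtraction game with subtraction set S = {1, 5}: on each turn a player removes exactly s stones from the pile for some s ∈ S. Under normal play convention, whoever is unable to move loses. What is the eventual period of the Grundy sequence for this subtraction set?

n :  0  1  2  3  4  5  6  7  8  9 10 11 12 13 14
G :  0  1  0  1  0  1  0  1  0  1  0  1  0  1  0
G(n+2) = G(n) holds for n = 0,…,4 (a full window of length max(S) = 5), so the sequence is purely periodic with period 2.

2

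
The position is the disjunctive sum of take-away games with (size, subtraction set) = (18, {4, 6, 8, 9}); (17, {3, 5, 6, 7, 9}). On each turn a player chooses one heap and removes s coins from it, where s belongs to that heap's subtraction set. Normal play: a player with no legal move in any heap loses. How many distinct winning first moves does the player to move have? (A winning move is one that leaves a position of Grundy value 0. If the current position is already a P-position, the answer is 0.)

Heap A, S = {4, 6, 8, 9}:
n :  0  1  2  3  4  5  6  7  8  9 10 11 12 13 14 15 16 17 18
G :  0  0  0  0  1  1  1  1  2  2  2  2  3  0  0  0  0  1  1
G_A(18) = 1.
Heap B, S = {3, 5, 6, 7, 9}:
G(0) = 0
G(1) = mex{} = 0
G(2) = mex{} = 0
G(3) = mex{0} = 1
G(4) = mex{0} = 1
G(5) = mex{0,0} = 1
G(6) = mex{1,0,0} = 2
G(7) = mex{1,0,0,0} = 2
G(8) = mex{1,1,0,0} = 2
G(9) = mex{2,1,1,0,0} = 3
G(10) = mex{2,1,1,1,0} = 3
G(11) = mex{2,2,1,1,0} = 3
G(12) = mex{3,2,2,1,1} = 0
G(13) = mex{3,2,2,2,1} = 0
G(14) = mex{3,3,2,2,1} = 0
G(15) = mex{0,3,3,2,2} = 1
G(16) = mex{0,3,3,3,2} = 1
G(17) = mex{0,0,3,3,2} = 1
G_B(17) = 1.
Combined Grundy value = 1 ⊕ 1 = 0.
A winning move leaves total XOR = 0, i.e. changes one component's Grundy value g to g ⊕ X where X is the current total.
Heap A: target g' = 1⊕0 = 1, but every legal move changes the Grundy value (mex property), so 0 moves.
Heap B: target g' = 1⊕0 = 1, but every legal move changes the Grundy value (mex property), so 0 moves.

0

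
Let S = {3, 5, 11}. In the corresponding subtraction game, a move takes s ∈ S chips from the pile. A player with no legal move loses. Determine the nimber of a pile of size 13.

1

G(0) = 0
G(1) = mex{} = 0
G(2) = mex{} = 0
G(3) = mex{0} = 1
G(4) = mex{0} = 1
G(5) = mex{0,0} = 1
G(6) = mex{1,0} = 2
G(7) = mex{1,0} = 2
G(8) = mex{1,1} = 0
G(9) = mex{2,1} = 0
G(10) = mex{2,1} = 0
G(11) = mex{0,2,0} = 1
G(12) = mex{0,2,0} = 1
G(13) = mex{0,0,0} = 1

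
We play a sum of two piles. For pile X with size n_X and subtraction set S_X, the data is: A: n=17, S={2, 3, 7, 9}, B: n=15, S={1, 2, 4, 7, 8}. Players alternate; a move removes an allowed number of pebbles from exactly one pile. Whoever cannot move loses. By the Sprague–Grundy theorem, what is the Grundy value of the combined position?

Pile A, S = {2, 3, 7, 9}:
G(0) = 0
G(1) = mex{} = 0
G(2) = mex{0} = 1
G(3) = mex{0,0} = 1
G(4) = mex{1,0} = 2
G(5) = mex{1,1} = 0
G(6) = mex{2,1} = 0
G(7) = mex{0,2,0} = 1
G(8) = mex{0,0,0} = 1
G(9) = mex{1,0,1,0} = 2
G(10) = mex{1,1,1,0} = 2
G(11) = mex{2,1,2,1} = 0
G(12) = mex{2,2,0,1} = 3
G(13) = mex{0,2,0,2} = 1
G(14) = mex{3,0,1,0} = 2
G(15) = mex{1,3,1,0} = 2
G(16) = mex{2,1,2,1} = 0
G(17) = mex{2,2,2,1} = 0
G_A(17) = 0.
Pile B, S = {1, 2, 4, 7, 8}:
n :  0  1  2  3  4  5  6  7  8  9 10 11 12 13 14 15
G :  0  1  2  0  1  2  0  1  2  0  1  2  0  1  2  0
G_B(15) = 0.
Combined Grundy value = 0 ⊕ 0 = 0.

0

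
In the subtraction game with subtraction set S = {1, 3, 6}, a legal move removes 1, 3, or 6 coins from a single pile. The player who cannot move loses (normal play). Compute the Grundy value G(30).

1

G(0) = 0
G(1) = mex{0} = 1
G(2) = mex{1} = 0
G(3) = mex{0,0} = 1
G(4) = mex{1,1} = 0
G(5) = mex{0,0} = 1
G(6) = mex{1,1,0} = 2
G(7) = mex{2,0,1} = 3
G(8) = mex{3,1,0} = 2
G(9) = mex{2,2,1} = 0
G(10) = mex{0,3,0} = 1
G(11) = mex{1,2,1} = 0
G(12) = mex{0,0,2} = 1
G(13) = mex{1,1,3} = 0
G(14) = mex{0,0,2} = 1
G(15) = mex{1,1,0} = 2
G(16) = mex{2,0,1} = 3
G(17) = mex{3,1,0} = 2
G(18) = mex{2,2,1} = 0
G(19) = mex{0,3,0} = 1
G(20) = mex{1,2,1} = 0
G(21) = mex{0,0,2} = 1
G(22) = mex{1,1,3} = 0
G(23) = mex{0,0,2} = 1
G(24) = mex{1,1,0} = 2
G(25) = mex{2,0,1} = 3
G(26) = mex{3,1,0} = 2
G(27) = mex{2,2,1} = 0
G(28) = mex{0,3,0} = 1
G(29) = mex{1,2,1} = 0
G(30) = mex{0,0,2} = 1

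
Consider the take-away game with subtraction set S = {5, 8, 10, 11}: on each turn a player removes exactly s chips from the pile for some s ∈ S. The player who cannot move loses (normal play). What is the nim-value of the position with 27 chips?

G(0) = 0
G(1) = mex{} = 0
G(2) = mex{} = 0
G(3) = mex{} = 0
G(4) = mex{} = 0
G(5) = mex{0} = 1
G(6) = mex{0} = 1
G(7) = mex{0} = 1
G(8) = mex{0,0} = 1
G(9) = mex{0,0} = 1
G(10) = mex{1,0,0} = 2
G(11) = mex{1,0,0,0} = 2
G(12) = mex{1,0,0,0} = 2
G(13) = mex{1,1,0,0} = 2
G(14) = mex{1,1,0,0} = 2
G(15) = mex{2,1,1,0} = 3
G(16) = mex{2,1,1,1} = 0
G(17) = mex{2,1,1,1} = 0
G(18) = mex{2,2,1,1} = 0
G(19) = mex{2,2,1,1} = 0
G(20) = mex{3,2,2,1} = 0
G(21) = mex{0,2,2,2} = 1
G(22) = mex{0,2,2,2} = 1
G(23) = mex{0,3,2,2} = 1
G(24) = mex{0,0,2,2} = 1
G(25) = mex{0,0,3,2} = 1
G(26) = mex{1,0,0,3} = 2
G(27) = mex{1,0,0,0} = 2

2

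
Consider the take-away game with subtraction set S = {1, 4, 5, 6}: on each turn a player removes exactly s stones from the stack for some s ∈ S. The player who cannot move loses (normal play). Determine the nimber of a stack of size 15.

2

G(0) = 0
G(1) = mex{0} = 1
G(2) = mex{1} = 0
G(3) = mex{0} = 1
G(4) = mex{1,0} = 2
G(5) = mex{2,1,0} = 3
G(6) = mex{3,0,1,0} = 2
G(7) = mex{2,1,0,1} = 3
G(8) = mex{3,2,1,0} = 4
G(9) = mex{4,3,2,1} = 0
G(10) = mex{0,2,3,2} = 1
G(11) = mex{1,3,2,3} = 0
G(12) = mex{0,4,3,2} = 1
G(13) = mex{1,0,4,3} = 2
G(14) = mex{2,1,0,4} = 3
G(15) = mex{3,0,1,0} = 2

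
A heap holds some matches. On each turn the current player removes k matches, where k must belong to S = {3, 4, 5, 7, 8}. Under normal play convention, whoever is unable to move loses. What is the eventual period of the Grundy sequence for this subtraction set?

G(0) = 0
G(1) = mex{} = 0
G(2) = mex{} = 0
G(3) = mex{0} = 1
G(4) = mex{0,0} = 1
G(5) = mex{0,0,0} = 1
G(6) = mex{1,0,0} = 2
G(7) = mex{1,1,0,0} = 2
G(8) = mex{1,1,1,0,0} = 2
G(9) = mex{2,1,1,0,0} = 3
G(10) = mex{2,2,1,1,0} = 3
G(11) = mex{2,2,2,1,1} = 0
G(12) = mex{3,2,2,1,1} = 0
G(13) = mex{3,3,2,2,1} = 0
G(14) = mex{0,3,3,2,2} = 1
G(15) = mex{0,0,3,2,2} = 1
G(16) = mex{0,0,0,3,2} = 1
G(17) = mex{1,0,0,3,3} = 2
G(18) = mex{1,1,0,0,3} = 2
G(19) = mex{1,1,1,0,0} = 2
G(20) = mex{2,1,1,0,0} = 3
G(21) = mex{2,2,1,1,0} = 3
G(22) = mex{2,2,2,1,1} = 0
G(23) = mex{3,2,2,1,1} = 0
G(n+11) = G(n) holds for n = 0,…,7 (a full window of length max(S) = 8), so the sequence is purely periodic with period 11.

11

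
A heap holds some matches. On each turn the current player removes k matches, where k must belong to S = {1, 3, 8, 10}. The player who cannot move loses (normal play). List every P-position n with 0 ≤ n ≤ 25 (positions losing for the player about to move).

0, 2, 4, 6, 11, 13, 15, 17, 22, 24

G(0) = 0
G(1) = mex{0} = 1
G(2) = mex{1} = 0
G(3) = mex{0,0} = 1
G(4) = mex{1,1} = 0
G(5) = mex{0,0} = 1
G(6) = mex{1,1} = 0
G(7) = mex{0,0} = 1
G(8) = mex{1,1,0} = 2
G(9) = mex{2,0,1} = 3
G(10) = mex{3,1,0,0} = 2
G(11) = mex{2,2,1,1} = 0
G(12) = mex{0,3,0,0} = 1
G(13) = mex{1,2,1,1} = 0
G(14) = mex{0,0,0,0} = 1
G(15) = mex{1,1,1,1} = 0
G(16) = mex{0,0,2,0} = 1
G(17) = mex{1,1,3,1} = 0
G(18) = mex{0,0,2,2} = 1
G(19) = mex{1,1,0,3} = 2
G(20) = mex{2,0,1,2} = 3
G(21) = mex{3,1,0,0} = 2
G(22) = mex{2,2,1,1} = 0
G(23) = mex{0,3,0,0} = 1
G(24) = mex{1,2,1,1} = 0
G(25) = mex{0,0,0,0} = 1
P-positions are exactly the n with G(n) = 0.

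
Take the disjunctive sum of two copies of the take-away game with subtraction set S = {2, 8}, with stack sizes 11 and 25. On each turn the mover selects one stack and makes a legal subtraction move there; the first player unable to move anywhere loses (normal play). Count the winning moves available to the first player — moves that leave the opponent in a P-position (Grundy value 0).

All stacks use S = {2, 8}:
G(0) = 0
G(1) = mex{} = 0
G(2) = mex{0} = 1
G(3) = mex{0} = 1
G(4) = mex{1} = 0
G(5) = mex{1} = 0
G(6) = mex{0} = 1
G(7) = mex{0} = 1
G(8) = mex{1,0} = 2
G(9) = mex{1,0} = 2
G(10) = mex{2,1} = 0
G(11) = mex{2,1} = 0
G(12) = mex{0,0} = 1
G(13) = mex{0,0} = 1
G(14) = mex{1,1} = 0
G(15) = mex{1,1} = 0
G(16) = mex{0,2} = 1
G(17) = mex{0,2} = 1
G(18) = mex{1,0} = 2
G(19) = mex{1,0} = 2
G(20) = mex{2,1} = 0
G(21) = mex{2,1} = 0
G(22) = mex{0,0} = 1
G(23) = mex{0,0} = 1
G(24) = mex{1,1} = 0
G(25) = mex{1,1} = 0
Stack A: G(11) = 0.
Stack B: G(25) = 0.
Combined Grundy value = 0 ⊕ 0 = 0.
A winning move leaves total XOR = 0, i.e. changes one component's Grundy value g to g ⊕ X where X is the current total.
Stack A: target g' = 0⊕0 = 0, but every legal move changes the Grundy value (mex property), so 0 moves.
Stack B: target g' = 0⊕0 = 0, but every legal move changes the Grundy value (mex property), so 0 moves.

0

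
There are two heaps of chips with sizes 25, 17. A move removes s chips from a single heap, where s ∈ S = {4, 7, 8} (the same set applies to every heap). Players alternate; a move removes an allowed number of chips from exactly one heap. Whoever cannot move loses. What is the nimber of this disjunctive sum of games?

1

All heaps use S = {4, 7, 8}:
n :  0  1  2  3  4  5  6  7  8  9 10 11 12 13 14 15 16 17 18 19 20 21 22 23 24 25
G :  0  0  0  0  1  1  1  1  2  2  2  2  0  0  0  0  1  1  1  1  2  2  2  2  0  0
Heap A: G(25) = 0.
Heap B: G(17) = 1.
Combined Grundy value = 0 ⊕ 1 = 1.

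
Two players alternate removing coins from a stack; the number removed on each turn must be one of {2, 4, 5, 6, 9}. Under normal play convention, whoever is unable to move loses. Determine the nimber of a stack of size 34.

4

G(0) = 0
G(1) = mex{} = 0
G(2) = mex{0} = 1
G(3) = mex{0} = 1
G(4) = mex{1,0} = 2
G(5) = mex{1,0,0} = 2
G(6) = mex{2,1,0,0} = 3
G(7) = mex{2,1,1,0} = 3
G(8) = mex{3,2,1,1} = 0
G(9) = mex{3,2,2,1,0} = 4
G(10) = mex{0,3,2,2,0} = 1
G(11) = mex{4,3,3,2,1} = 0
G(12) = mex{1,0,3,3,1} = 2
G(13) = mex{0,4,0,3,2} = 1
G(14) = mex{2,1,4,0,2} = 3
G(15) = mex{1,0,1,4,3} = 2
G(16) = mex{3,2,0,1,3} = 4
G(17) = mex{2,1,2,0,0} = 3
G(18) = mex{4,3,1,2,4} = 0
G(19) = mex{3,2,3,1,1} = 0
G(20) = mex{0,4,2,3,0} = 1
G(21) = mex{0,3,4,2,2} = 1
G(22) = mex{1,0,3,4,1} = 2
G(23) = mex{1,0,0,3,3} = 2
G(24) = mex{2,1,0,0,2} = 3
G(25) = mex{2,1,1,0,4} = 3
G(26) = mex{3,2,1,1,3} = 0
G(27) = mex{3,2,2,1,0} = 4
G(28) = mex{0,3,2,2,0} = 1
G(29) = mex{4,3,3,2,1} = 0
G(30) = mex{1,0,3,3,1} = 2
G(31) = mex{0,4,0,3,2} = 1
G(32) = mex{2,1,4,0,2} = 3
G(33) = mex{1,0,1,4,3} = 2
G(34) = mex{3,2,0,1,3} = 4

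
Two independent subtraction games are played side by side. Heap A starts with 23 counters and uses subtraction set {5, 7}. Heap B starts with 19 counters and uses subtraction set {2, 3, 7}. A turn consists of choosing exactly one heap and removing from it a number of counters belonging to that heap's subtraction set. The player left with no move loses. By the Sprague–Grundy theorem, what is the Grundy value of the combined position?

Heap A, S = {5, 7}:
G(0) = 0
G(1) = mex{} = 0
G(2) = mex{} = 0
G(3) = mex{} = 0
G(4) = mex{} = 0
G(5) = mex{0} = 1
G(6) = mex{0} = 1
G(7) = mex{0,0} = 1
G(8) = mex{0,0} = 1
G(9) = mex{0,0} = 1
G(10) = mex{1,0} = 2
G(11) = mex{1,0} = 2
G(12) = mex{1,1} = 0
G(13) = mex{1,1} = 0
G(14) = mex{1,1} = 0
G(15) = mex{2,1} = 0
G(16) = mex{2,1} = 0
G(17) = mex{0,2} = 1
G(18) = mex{0,2} = 1
G(19) = mex{0,0} = 1
G(20) = mex{0,0} = 1
G(21) = mex{0,0} = 1
G(22) = mex{1,0} = 2
G(23) = mex{1,0} = 2
G_A(23) = 2.
Heap B, S = {2, 3, 7}:
n :  0  1  2  3  4  5  6  7  8  9 10 11 12 13 14 15 16 17 18 19
G :  0  0  1  1  2  0  0  1  1  2  0  0  1  1  2  0  0  1  1  2
G_B(19) = 2.
Combined Grundy value = 2 ⊕ 2 = 0.

0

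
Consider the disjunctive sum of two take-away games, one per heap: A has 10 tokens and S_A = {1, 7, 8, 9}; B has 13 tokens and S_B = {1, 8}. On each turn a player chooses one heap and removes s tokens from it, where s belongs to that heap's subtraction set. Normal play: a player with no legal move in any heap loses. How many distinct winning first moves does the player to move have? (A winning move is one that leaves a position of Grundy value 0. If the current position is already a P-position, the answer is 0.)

Heap A, S = {1, 7, 8, 9}:
n :  0  1  2  3  4  5  6  7  8  9 10
G :  0  1  0  1  0  1  0  1  2  3  2
G_A(10) = 2.
Heap B, S = {1, 8}:
n :  0  1  2  3  4  5  6  7  8  9 10 11 12 13
G :  0  1  0  1  0  1  0  1  2  0  1  0  1  0
G_B(13) = 0.
Combined Grundy value = 2 ⊕ 0 = 2.
A winning move leaves total XOR = 0, i.e. changes one component's Grundy value g to g ⊕ X where X is the current total.
Heap A: need g' = 2⊕2 = 0. Options: 10−1→G=3, 10−7→G=1, 10−8→G=0, 10−9→G=1. Hits: 1.
Heap B: need g' = 0⊕2 = 2. Options: 13−1→G=1, 13−8→G=1. Hits: 0.

1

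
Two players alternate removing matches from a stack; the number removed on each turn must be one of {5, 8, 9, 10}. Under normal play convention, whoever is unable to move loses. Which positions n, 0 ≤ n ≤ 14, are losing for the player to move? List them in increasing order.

0, 1, 2, 3, 4

n :  0  1  2  3  4  5  6  7  8  9 10 11 12 13 14
G :  0  0  0  0  0  1  1  1  1  1  2  2  2  2  2
P-positions are exactly the n with G(n) = 0.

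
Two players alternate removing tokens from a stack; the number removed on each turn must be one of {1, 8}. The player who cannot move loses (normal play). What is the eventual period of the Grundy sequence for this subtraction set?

n :  0  1  2  3  4  5  6  7  8  9 10 11 12 13 14 15 16 17 18 19
G :  0  1  0  1  0  1  0  1  2  0  1  0  1  0  1  0  1  2  0  1
G(n+9) = G(n) holds for n = 0,…,7 (a full window of length max(S) = 8), so the sequence is purely periodic with period 9.

9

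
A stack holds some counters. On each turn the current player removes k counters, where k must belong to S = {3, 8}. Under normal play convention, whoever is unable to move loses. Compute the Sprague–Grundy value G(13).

0

G(0) = 0
G(1) = mex{} = 0
G(2) = mex{} = 0
G(3) = mex{0} = 1
G(4) = mex{0} = 1
G(5) = mex{0} = 1
G(6) = mex{1} = 0
G(7) = mex{1} = 0
G(8) = mex{1,0} = 2
G(9) = mex{0,0} = 1
G(10) = mex{0,0} = 1
G(11) = mex{2,1} = 0
G(12) = mex{1,1} = 0
G(13) = mex{1,1} = 0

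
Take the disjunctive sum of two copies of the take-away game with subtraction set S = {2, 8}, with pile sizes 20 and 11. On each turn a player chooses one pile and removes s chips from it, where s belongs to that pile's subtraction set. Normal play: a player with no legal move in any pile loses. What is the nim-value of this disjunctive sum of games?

0

All piles use S = {2, 8}:
G(0) = 0
G(1) = mex{} = 0
G(2) = mex{0} = 1
G(3) = mex{0} = 1
G(4) = mex{1} = 0
G(5) = mex{1} = 0
G(6) = mex{0} = 1
G(7) = mex{0} = 1
G(8) = mex{1,0} = 2
G(9) = mex{1,0} = 2
G(10) = mex{2,1} = 0
G(11) = mex{2,1} = 0
G(12) = mex{0,0} = 1
G(13) = mex{0,0} = 1
G(14) = mex{1,1} = 0
G(15) = mex{1,1} = 0
G(16) = mex{0,2} = 1
G(17) = mex{0,2} = 1
G(18) = mex{1,0} = 2
G(19) = mex{1,0} = 2
G(20) = mex{2,1} = 0
Pile A: G(20) = 0.
Pile B: G(11) = 0.
Combined Grundy value = 0 ⊕ 0 = 0.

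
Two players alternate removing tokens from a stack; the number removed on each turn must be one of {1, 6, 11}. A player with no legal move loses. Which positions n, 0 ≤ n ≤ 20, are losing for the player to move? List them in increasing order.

0, 2, 4, 7, 9, 12, 14, 16, 19

n :  0  1  2  3  4  5  6  7  8  9 10 11 12 13 14 15 16 17 18 19 20
G :  0  1  0  1  0  1  2  0  1  0  1  2  0  1  0  1  0  1  2  0  1
P-positions are exactly the n with G(n) = 0.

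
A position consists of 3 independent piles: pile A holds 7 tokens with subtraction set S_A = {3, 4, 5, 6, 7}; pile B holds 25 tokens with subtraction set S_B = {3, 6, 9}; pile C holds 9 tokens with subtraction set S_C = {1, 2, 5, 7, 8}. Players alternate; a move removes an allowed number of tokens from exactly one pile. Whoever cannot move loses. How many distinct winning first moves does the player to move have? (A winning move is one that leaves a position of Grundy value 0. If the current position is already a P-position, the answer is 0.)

Pile A, S = {3, 4, 5, 6, 7}:
n : 0 1 2 3 4 5 6 7
G : 0 0 0 1 1 1 2 2
G_A(7) = 2.
Pile B, S = {3, 6, 9}:
n :  0  1  2  3  4  5  6  7  8  9 10 11 12 13 14 15 16 17 18 19 20 21 22 23 24 25
G :  0  0  0  1  1  1  2  2  2  3  3  3  0  0  0  1  1  1  2  2  2  3  3  3  0  0
G_B(25) = 0.
Pile C, S = {1, 2, 5, 7, 8}:
n : 0 1 2 3 4 5 6 7 8 9
G : 0 1 2 0 1 2 0 1 2 0
G_C(9) = 0.
Combined Grundy value = 2 ⊕ 0 ⊕ 0 = 2.
A winning move leaves total XOR = 0, i.e. changes one component's Grundy value g to g ⊕ X where X is the current total.
Pile A: need g' = 2⊕2 = 0. Options: 7−3→G=1, 7−4→G=1, 7−5→G=0, 7−6→G=0, 7−7→G=0. Hits: 3.
Pile B: need g' = 0⊕2 = 2. Options: 25−3→G=3, 25−6→G=2, 25−9→G=1. Hits: 1.
Pile C: need g' = 0⊕2 = 2. Options: 9−1→G=2, 9−2→G=1, 9−5→G=1, 9−7→G=2, 9−8→G=1. Hits: 2.

6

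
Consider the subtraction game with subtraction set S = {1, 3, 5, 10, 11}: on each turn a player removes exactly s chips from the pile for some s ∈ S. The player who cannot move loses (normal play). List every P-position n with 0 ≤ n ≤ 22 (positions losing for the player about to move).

G(0) = 0
G(1) = mex{0} = 1
G(2) = mex{1} = 0
G(3) = mex{0,0} = 1
G(4) = mex{1,1} = 0
G(5) = mex{0,0,0} = 1
G(6) = mex{1,1,1} = 0
G(7) = mex{0,0,0} = 1
G(8) = mex{1,1,1} = 0
G(9) = mex{0,0,0} = 1
G(10) = mex{1,1,1,0} = 2
G(11) = mex{2,0,0,1,0} = 3
G(12) = mex{3,1,1,0,1} = 2
G(13) = mex{2,2,0,1,0} = 3
G(14) = mex{3,3,1,0,1} = 2
G(15) = mex{2,2,2,1,0} = 3
G(16) = mex{3,3,3,0,1} = 2
G(17) = mex{2,2,2,1,0} = 3
G(18) = mex{3,3,3,0,1} = 2
G(19) = mex{2,2,2,1,0} = 3
G(20) = mex{3,3,3,2,1} = 0
G(21) = mex{0,2,2,3,2} = 1
G(22) = mex{1,3,3,2,3} = 0
P-positions are exactly the n with G(n) = 0.

0, 2, 4, 6, 8, 20, 22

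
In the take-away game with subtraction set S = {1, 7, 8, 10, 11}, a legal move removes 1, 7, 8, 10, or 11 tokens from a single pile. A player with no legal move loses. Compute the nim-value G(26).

2

n :  0  1  2  3  4  5  6  7  8  9 10 11 12 13 14 15 16 17 18 19 20 21 22 23 24 25 26
G :  0  1  0  1  0  1  0  1  2  3  2  3  2  3  2  3  4  5  0  1  0  1  0  1  0  1  2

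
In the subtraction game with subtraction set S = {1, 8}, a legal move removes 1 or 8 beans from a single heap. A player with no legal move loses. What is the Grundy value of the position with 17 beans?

2

n :  0  1  2  3  4  5  6  7  8  9 10 11 12 13 14 15 16 17
G :  0  1  0  1  0  1  0  1  2  0  1  0  1  0  1  0  1  2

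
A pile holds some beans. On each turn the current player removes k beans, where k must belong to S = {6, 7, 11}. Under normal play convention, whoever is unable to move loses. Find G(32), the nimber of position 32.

2

n :  0  1  2  3  4  5  6  7  8  9 10 11 12 13 14 15 16 17 18 19 20 21 22 23 24 25 26 27 28 29 30 31 32
G :  0  0  0  0  0  0  1  1  1  1  1  1  2  2  2  2  2  0  0  0  0  0  0  1  1  1  1  1  1  2  2  2  2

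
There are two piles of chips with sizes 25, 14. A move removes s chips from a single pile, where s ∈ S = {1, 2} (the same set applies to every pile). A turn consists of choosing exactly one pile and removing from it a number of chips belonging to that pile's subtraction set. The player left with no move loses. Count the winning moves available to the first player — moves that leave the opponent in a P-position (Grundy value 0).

All piles use S = {1, 2}:
G(0) = 0
G(1) = mex{0} = 1
G(2) = mex{1,0} = 2
G(3) = mex{2,1} = 0
G(4) = mex{0,2} = 1
G(5) = mex{1,0} = 2
G(6) = mex{2,1} = 0
G(7) = mex{0,2} = 1
G(8) = mex{1,0} = 2
G(9) = mex{2,1} = 0
G(10) = mex{0,2} = 1
G(11) = mex{1,0} = 2
G(12) = mex{2,1} = 0
G(13) = mex{0,2} = 1
G(14) = mex{1,0} = 2
G(15) = mex{2,1} = 0
G(16) = mex{0,2} = 1
G(17) = mex{1,0} = 2
G(18) = mex{2,1} = 0
G(19) = mex{0,2} = 1
G(20) = mex{1,0} = 2
G(21) = mex{2,1} = 0
G(22) = mex{0,2} = 1
G(23) = mex{1,0} = 2
G(24) = mex{2,1} = 0
G(25) = mex{0,2} = 1
Pile A: G(25) = 1.
Pile B: G(14) = 2.
Combined Grundy value = 1 ⊕ 2 = 3.
A winning move leaves total XOR = 0, i.e. changes one component's Grundy value g to g ⊕ X where X is the current total.
Pile A: need g' = 1⊕3 = 2. Options: 25−1→G=0, 25−2→G=2. Hits: 1.
Pile B: need g' = 2⊕3 = 1. Options: 14−1→G=1, 14−2→G=0. Hits: 1.

2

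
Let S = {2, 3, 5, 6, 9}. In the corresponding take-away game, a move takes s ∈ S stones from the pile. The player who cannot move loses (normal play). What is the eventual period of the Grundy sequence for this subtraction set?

G(0) = 0
G(1) = mex{} = 0
G(2) = mex{0} = 1
G(3) = mex{0,0} = 1
G(4) = mex{1,0} = 2
G(5) = mex{1,1,0} = 2
G(6) = mex{2,1,0,0} = 3
G(7) = mex{2,2,1,0} = 3
G(8) = mex{3,2,1,1} = 0
G(9) = mex{3,3,2,1,0} = 4
G(10) = mex{0,3,2,2,0} = 1
G(11) = mex{4,0,3,2,1} = 5
G(12) = mex{1,4,3,3,1} = 0
G(13) = mex{5,1,0,3,2} = 4
G(14) = mex{0,5,4,0,2} = 1
G(15) = mex{4,0,1,4,3} = 2
G(16) = mex{1,4,5,1,3} = 0
G(17) = mex{2,1,0,5,0} = 3
G(18) = mex{0,2,4,0,4} = 1
G(19) = mex{3,0,1,4,1} = 2
G(20) = mex{1,3,2,1,5} = 0
G(21) = mex{2,1,0,2,0} = 3
G(22) = mex{0,2,3,0,4} = 1
G(23) = mex{3,0,1,3,1} = 2
G(24) = mex{1,3,2,1,2} = 0
G(25) = mex{2,1,0,2,0} = 3
G(26) = mex{0,2,3,0,3} = 1
G(27) = mex{3,0,1,3,1} = 2
G(28) = mex{1,3,2,1,2} = 0
From n = 14 onward G(n+4) = G(n); since this holds over max(S) = 9 consecutive positions the period is 4 (pre-period 14).

4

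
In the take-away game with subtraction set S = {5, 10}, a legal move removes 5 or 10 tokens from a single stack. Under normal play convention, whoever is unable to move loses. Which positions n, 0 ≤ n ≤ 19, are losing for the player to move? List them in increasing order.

0, 1, 2, 3, 4, 15, 16, 17, 18, 19

G(0) = 0
G(1) = mex{} = 0
G(2) = mex{} = 0
G(3) = mex{} = 0
G(4) = mex{} = 0
G(5) = mex{0} = 1
G(6) = mex{0} = 1
G(7) = mex{0} = 1
G(8) = mex{0} = 1
G(9) = mex{0} = 1
G(10) = mex{1,0} = 2
G(11) = mex{1,0} = 2
G(12) = mex{1,0} = 2
G(13) = mex{1,0} = 2
G(14) = mex{1,0} = 2
G(15) = mex{2,1} = 0
G(16) = mex{2,1} = 0
G(17) = mex{2,1} = 0
G(18) = mex{2,1} = 0
G(19) = mex{2,1} = 0
P-positions are exactly the n with G(n) = 0.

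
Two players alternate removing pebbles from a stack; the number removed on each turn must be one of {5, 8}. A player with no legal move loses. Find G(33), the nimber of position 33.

1

G(0) = 0
G(1) = mex{} = 0
G(2) = mex{} = 0
G(3) = mex{} = 0
G(4) = mex{} = 0
G(5) = mex{0} = 1
G(6) = mex{0} = 1
G(7) = mex{0} = 1
G(8) = mex{0,0} = 1
G(9) = mex{0,0} = 1
G(10) = mex{1,0} = 2
G(11) = mex{1,0} = 2
G(12) = mex{1,0} = 2
G(13) = mex{1,1} = 0
G(14) = mex{1,1} = 0
G(15) = mex{2,1} = 0
G(16) = mex{2,1} = 0
G(17) = mex{2,1} = 0
G(18) = mex{0,2} = 1
G(19) = mex{0,2} = 1
G(20) = mex{0,2} = 1
G(21) = mex{0,0} = 1
G(22) = mex{0,0} = 1
G(23) = mex{1,0} = 2
G(24) = mex{1,0} = 2
G(25) = mex{1,0} = 2
G(26) = mex{1,1} = 0
G(27) = mex{1,1} = 0
G(28) = mex{2,1} = 0
G(29) = mex{2,1} = 0
G(30) = mex{2,1} = 0
G(31) = mex{0,2} = 1
G(32) = mex{0,2} = 1
G(33) = mex{0,2} = 1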